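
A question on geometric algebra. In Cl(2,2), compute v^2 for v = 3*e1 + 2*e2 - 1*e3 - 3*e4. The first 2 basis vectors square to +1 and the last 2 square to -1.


v^2 = sum of c_i^2 * e_i^2
Positive signature terms (e_i^2 = +1): 3^2 + 2^2 = 13
Negative signature terms (e_j^2 = -1): (-1)^2 + (-3)^2 = 10
v^2 = 13 - 10 = 3


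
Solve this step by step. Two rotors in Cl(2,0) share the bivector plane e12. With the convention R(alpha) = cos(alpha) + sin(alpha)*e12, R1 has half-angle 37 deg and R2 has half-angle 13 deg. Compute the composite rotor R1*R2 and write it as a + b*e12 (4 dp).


Same-plane rotors commute and their half-angles add:
R1*R2 = cos(a1 + a2) + sin(a1 + a2)*e12.
a1 + a2 = 37 + 13 = 50 deg
cos(50 deg) = 0.6428
sin(50 deg) = 0.7660
R1*R2 = 0.6428 + 0.7660*e12


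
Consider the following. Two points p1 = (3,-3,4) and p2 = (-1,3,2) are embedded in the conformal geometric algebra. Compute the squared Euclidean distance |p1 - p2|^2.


p1 - p2 = (4, -6, 2)
|p1 - p2|^2 = 4^2 + (-6)^2 + 2^2
= 16 + 36 + 4
= 56


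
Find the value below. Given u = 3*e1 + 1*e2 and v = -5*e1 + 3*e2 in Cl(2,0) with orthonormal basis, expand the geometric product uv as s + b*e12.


Expand: (3*e1 + 1*e2)(-5*e1 + 3*e2)
= 3*(-5)*e1e1 + 3*3*e1e2 + 1*(-5)*e2e1 + 1*3*e2e2
Using e1^2 = e2^2 = 1, e2e1 = -e1e2:
Scalar part s = 3*(-5) + 1*3 = -15 + 3 = -12
Bivector part b = 3*3 - 1*(-5) = 9 - (-5) = 14
uv = -12 + 14*e12


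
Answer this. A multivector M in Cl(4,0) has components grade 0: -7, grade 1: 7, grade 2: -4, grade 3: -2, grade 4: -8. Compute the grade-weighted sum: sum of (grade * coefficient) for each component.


Grade-weighted sum = sum of grade_k * coefficient_k
0*(-7) = 0
1*7 = 7
2*(-4) = -8
3*(-2) = -6
4*(-8) = -32
Total = 0 + 7 + (-8) + (-6) + (-32) = -39


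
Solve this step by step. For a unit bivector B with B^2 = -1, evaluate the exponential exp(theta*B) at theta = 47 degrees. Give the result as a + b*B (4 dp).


For a unit bivector B with B^2 = -1, the exponential series gives
e^(theta*B) = cos(theta) + sin(theta)*B (the GA analogue of Euler's formula).
theta = 47 degrees = 0.820305 rad
cos(47 deg) = 0.6820
sin(47 deg) = 0.7314
exp(theta*B) = 0.6820 + 0.7314*B


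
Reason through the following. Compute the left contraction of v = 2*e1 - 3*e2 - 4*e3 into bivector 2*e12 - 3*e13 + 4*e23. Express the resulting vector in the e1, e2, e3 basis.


Left contraction v _| B = <vB>_1 (grade-1 part of the geometric product vB).
Using e1_|e12 = e2, e2_|e12 = -e1, e1_|e13 = e3, e3_|e13 = -e1, e2_|e23 = e3, e3_|e23 = -e2:
e1 coeff: -v2*b12 - v3*b13 = -(-3)*(2) - (-4)*(-3) = -6
e2 coeff: v1*b12 - v3*b23 = (2)*(2) - (-4)*(4) = 20
e3 coeff: v1*b13 + v2*b23 = (2)*(-3) + (-3)*(4) = -18
v _| B = -6*e1 + 20*e2 - 18*e3


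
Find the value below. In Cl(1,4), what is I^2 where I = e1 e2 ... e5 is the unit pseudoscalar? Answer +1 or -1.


The pseudoscalar I = e1...e_n (product of all n generators) of Cl(p,q) satisfies I^2 = (-1)^(q + n(n-1)/2).
p = 1, q = 4, n = p + q = 5
n(n-1)/2 = 5 * 4 / 2 = 10
Exponent = q + n(n-1)/2 = 4 + 10 = 14
I^2 = (-1)^14 = +1


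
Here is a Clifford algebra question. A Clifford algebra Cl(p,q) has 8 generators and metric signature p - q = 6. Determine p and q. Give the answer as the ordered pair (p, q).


We need p + q = 8 and p - q = 6.
Adding: 2p = 8 + 6 = 14, so p = 7.
Then q = 8 - 7 = 1.
(p, q) = (7, 1)


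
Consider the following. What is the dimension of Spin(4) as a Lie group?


Spin(n) double-covers SO(n); both have Lie algebra so(n) of dimension n(n-1)/2.
n = 4
n(n-1) = 4 * 3 = 12
dim Spin(4) = 12/2 = 6


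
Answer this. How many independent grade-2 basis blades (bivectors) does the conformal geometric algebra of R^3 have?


The conformal model of R^3 uses Cl(4,1) with m = 3 + 2 = 5 generators.
Number of grade-2 blades = C(m, 2) = C(5, 2)
= 5*4/2 = 10


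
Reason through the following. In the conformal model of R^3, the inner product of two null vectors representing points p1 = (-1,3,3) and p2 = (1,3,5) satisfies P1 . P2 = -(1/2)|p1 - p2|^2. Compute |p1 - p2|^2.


p1 - p2 = (-2, 0, -2)
|p1 - p2|^2 = (-2)^2 + 0^2 + (-2)^2
= 4 + 0 + 4
= 8


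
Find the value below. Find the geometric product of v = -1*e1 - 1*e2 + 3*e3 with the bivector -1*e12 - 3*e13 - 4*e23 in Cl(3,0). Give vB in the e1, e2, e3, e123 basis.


vB has grade-1 (vector) and grade-3 (trivector) parts: vB = (v _| B) + (v ^ B).
Vector part <vB>_1:
  e1: -v2*b12 - v3*b13 = -(-1)*(-1) - (3)*(-3) = 8
  e2: v1*b12 - v3*b23 = (-1)*(-1) - (3)*(-4) = 13
  e3: v1*b13 + v2*b23 = (-1)*(-3) + (-1)*(-4) = 7
Trivector part <vB>_3:
  e123: v1*b23 - v2*b13 + v3*b12 = (-1)*(-4) - (-1)*(-3) + (3)*(-1) = -2
vB = 8*e1 + 13*e2 + 7*e3 - 2*e123


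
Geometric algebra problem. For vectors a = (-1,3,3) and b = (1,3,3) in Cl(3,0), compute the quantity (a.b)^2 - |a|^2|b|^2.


a . b = (-1)*1 + 3*3 + 3*3
= -1 + 9 + 9 = 17
|a|^2 = (-1)^2 + 3^2 + 3^2 = 19
|b|^2 = 1^2 + 3^2 + 3^2 = 19
(a.b)^2 = 17^2 = 289
|a|^2 * |b|^2 = 19 * 19 = 361
Result = 289 - 361 = -72


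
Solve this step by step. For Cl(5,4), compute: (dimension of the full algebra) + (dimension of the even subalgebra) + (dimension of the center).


n = 5 + 4 = 9
Total dim = 2^9 = 512
Even subalgebra dim = 2^8 = 256
n is odd, so center dim = 2
Sum = 512 + 256 + 2 = 770


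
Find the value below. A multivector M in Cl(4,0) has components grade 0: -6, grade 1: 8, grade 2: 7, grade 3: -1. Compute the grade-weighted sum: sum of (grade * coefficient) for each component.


Grade-weighted sum = sum of grade_k * coefficient_k
0*(-6) = 0
1*8 = 8
2*7 = 14
3*(-1) = -3
Total = 0 + 8 + 14 + (-3) = 19


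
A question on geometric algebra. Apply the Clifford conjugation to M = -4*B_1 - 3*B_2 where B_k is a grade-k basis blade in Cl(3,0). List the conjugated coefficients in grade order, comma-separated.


Clifford conjugate sign for grade k: (-1)^(k(k+1)/2)
Grade 1: (-1)^(1*2/2) = (-1)^1 = -1, coeff -4 -> 4
Grade 2: (-1)^(2*3/2) = (-1)^3 = -1, coeff -3 -> 3
Conjugated coefficients: 4, 3


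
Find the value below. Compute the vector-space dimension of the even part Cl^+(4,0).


Even subalgebra dimension = 2^(n-1)
n = 4 + 0 = 4
2^(4 - 1) = 2^3 = 8
Verification: sum of C(4,k) for even k = 1 + 6 + 1 = 8
Result = 8


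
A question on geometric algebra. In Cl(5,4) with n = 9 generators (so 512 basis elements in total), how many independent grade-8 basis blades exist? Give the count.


Number of grade-k basis blades in Cl(p,q) with n = p + q is C(n, k).
n = 5 + 4 = 9
C(9, 8) = 9! / (8! * 1!)
= 362880 / (40320 * 1)
= 9


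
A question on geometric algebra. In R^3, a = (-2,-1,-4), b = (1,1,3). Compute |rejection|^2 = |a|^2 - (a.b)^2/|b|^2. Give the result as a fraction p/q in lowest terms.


|a|^2 = (-2)^2 + (-1)^2 + (-4)^2 = 21
|b|^2 = 1^2 + 1^2 + 3^2 = 11
a . b = (-2)*1 + (-1)*1 + (-4)*3 = -15
(a.b)^2 = (-15)^2 = 225
|rej|^2 = 21 - 225/11
= (231 - 225)/11
= 6/11
In lowest terms: 6/11


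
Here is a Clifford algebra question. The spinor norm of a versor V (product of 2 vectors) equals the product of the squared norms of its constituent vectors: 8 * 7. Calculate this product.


Spinor norm N(V) = |v1|^2 * |v2|^2 * ... * |v2|^2
= 8 * 7
Running product: 8, 56
N(V) = 56


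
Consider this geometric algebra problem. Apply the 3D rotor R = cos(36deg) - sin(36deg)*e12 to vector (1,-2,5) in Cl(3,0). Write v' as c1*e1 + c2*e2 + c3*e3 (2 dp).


Rotor R = cos(36deg) - sin(36deg)*e12
Rotation angle theta = 2 * 36 = 72 degrees in the e12 plane (e1 -> e2).
The component perpendicular to the plane (e3) is invariant: v'_3 = v3 = 5.00
cos(72deg) = 0.3090, sin(72deg) = 0.9511
v'_1 = v1*cos(theta) - v2*sin(theta) = 1*0.3090 - (-2)*0.9511 = 2.21
v'_2 = v1*sin(theta) + v2*cos(theta) = 1*0.9511 + (-2)*0.3090 = 0.33
v' = 2.21*e1 + 0.33*e2 + 5.00*e3


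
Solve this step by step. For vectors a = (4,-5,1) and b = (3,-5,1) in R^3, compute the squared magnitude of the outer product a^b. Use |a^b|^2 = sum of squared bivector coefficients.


a wedge b = (a1*b2 - a2*b1)*e12 + (a1*b3 - a3*b1)*e13 + (a2*b3 - a3*b2)*e23
e12 coeff: 4*(-5) - (-5)*3 = -20 - (-15) = -5
e13 coeff: 4*1 - 1*3 = 4 - 3 = 1
e23 coeff: (-5)*1 - 1*(-5) = -5 - (-5) = 0
|a wedge b|^2 = (-5)^2 + 1^2 + 0^2
= 25 + 1 + 0
= 26


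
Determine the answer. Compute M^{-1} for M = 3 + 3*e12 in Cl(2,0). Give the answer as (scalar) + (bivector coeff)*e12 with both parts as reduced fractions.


M = 3 + 3*e12, where e12^2 = -1.
Since M commutes with its reverse ~M = a - b*e12, M * ~M = a^2 - b^2*e12^2 = a^2 + b^2.
So M^{-1} = ~M / (a^2 + b^2) = (a - b*e12)/(a^2 + b^2).
a^2 + b^2 = 9 + 9 = 18
Scalar part = 3/18 = 1/6
Bivector coeff = -3/18 = -1/6
M^{-1} = 1/6 - 1/6*e12


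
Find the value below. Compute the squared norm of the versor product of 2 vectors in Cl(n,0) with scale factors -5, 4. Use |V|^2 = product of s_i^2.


Each vector v_i has |v_i|^2 = s_i^2
Squared scales: (-5)^2 = 25, 4^2 = 16
|V|^2 = 25 * 16
= 400


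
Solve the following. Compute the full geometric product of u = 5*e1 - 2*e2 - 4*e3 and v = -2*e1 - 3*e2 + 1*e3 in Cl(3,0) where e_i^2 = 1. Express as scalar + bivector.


In Cl(3,0): e_i^2 = 1, e_ie_j = -e_je_i for i != j.
Scalar part = u . v = 5*(-2) + (-2)*(-3) + (-4)*1
= -10 + 6 + (-4) = -8
e12 coeff = 5*(-3) - (-2)*(-2) = -15 - 4 = -19
e13 coeff = 5*1 - (-4)*(-2) = 5 - 8 = -3
e23 coeff = (-2)*1 - (-4)*(-3) = -2 - 12 = -14
uv = -8 - 19*e12 - 3*e13 - 14*e23


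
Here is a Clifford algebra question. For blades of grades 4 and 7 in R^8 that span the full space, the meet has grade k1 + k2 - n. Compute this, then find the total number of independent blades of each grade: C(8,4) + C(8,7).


Meet grade = grade(A) + grade(B) - n
= 4 + 7 - 8 = 3
C(8,4) = 70
C(8,7) = 8
dim_A + dim_B = 70 + 8 = 78


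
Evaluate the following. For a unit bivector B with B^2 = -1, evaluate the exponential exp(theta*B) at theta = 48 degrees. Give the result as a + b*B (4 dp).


For a unit bivector B with B^2 = -1, the exponential series gives
e^(theta*B) = cos(theta) + sin(theta)*B (the GA analogue of Euler's formula).
theta = 48 degrees = 0.837758 rad
cos(48 deg) = 0.6691
sin(48 deg) = 0.7431
exp(theta*B) = 0.6691 + 0.7431*B


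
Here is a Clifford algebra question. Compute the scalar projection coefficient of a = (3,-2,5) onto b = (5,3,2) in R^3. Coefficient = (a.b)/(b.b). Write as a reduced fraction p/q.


Projection coefficient = (a . b) / (b . b)
a . b = 3*5 + (-2)*3 + 5*2
= 15 + (-6) + 10 = 19
b . b = 5^2 + 3^2 + 2^2
= 25 + 9 + 4 = 38
Coefficient = 19/38
In lowest terms: 1/2


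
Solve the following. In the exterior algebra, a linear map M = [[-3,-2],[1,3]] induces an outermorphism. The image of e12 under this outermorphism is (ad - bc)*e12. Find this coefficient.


The outermorphism of a linear map f sends e1^e2 to f(e1)^f(e2).
f(e1) = -3*e1 + 1*e2
f(e2) = -2*e1 + 3*e2
f(e1) ^ f(e2) = (-3*e1 + 1*e2) ^ (-2*e1 + 3*e2)
= (-3)*3*e12 + 1*(-2)*e21
= (-9 - (-2))*e12
= -7*e12
Coefficient = -7


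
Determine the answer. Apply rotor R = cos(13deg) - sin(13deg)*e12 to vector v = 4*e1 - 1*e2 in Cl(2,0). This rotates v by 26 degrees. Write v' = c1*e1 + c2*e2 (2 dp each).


Rotor R = cos(13deg) - sin(13deg)*e12
Rotation angle theta = 2 * 13 = 26 degrees
v' = R*v*~R rotates v by theta.
cos(26deg) = 0.8988, sin(26deg) = 0.4384
v'_1 = 4*cos(26deg) - (-1)*sin(26deg)
= 4*0.8988 - (-1)*0.4384
= 4.03
v'_2 = 4*sin(26deg) + (-1)*cos(26deg)
= 4*0.4384 + (-1)*0.8988
= 0.85
v' = 4.03*e1 + 0.85*e2


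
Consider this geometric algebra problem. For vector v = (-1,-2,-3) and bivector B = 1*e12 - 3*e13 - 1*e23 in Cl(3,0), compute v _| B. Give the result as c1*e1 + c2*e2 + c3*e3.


Left contraction v _| B = <vB>_1 (grade-1 part of the geometric product vB).
Using e1_|e12 = e2, e2_|e12 = -e1, e1_|e13 = e3, e3_|e13 = -e1, e2_|e23 = e3, e3_|e23 = -e2:
e1 coeff: -v2*b12 - v3*b13 = -(-2)*(1) - (-3)*(-3) = -7
e2 coeff: v1*b12 - v3*b23 = (-1)*(1) - (-3)*(-1) = -4
e3 coeff: v1*b13 + v2*b23 = (-1)*(-3) + (-2)*(-1) = 5
v _| B = -7*e1 - 4*e2 + 5*e3


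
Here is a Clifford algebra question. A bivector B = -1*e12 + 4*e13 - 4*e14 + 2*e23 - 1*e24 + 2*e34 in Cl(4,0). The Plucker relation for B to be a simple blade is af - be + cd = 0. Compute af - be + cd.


Plucker relation: af - be + cd
a*f = (-1)*2 = -2
b*e = 4*(-1) = -4
c*d = (-4)*2 = -8
af - be + cd = -2 - (-4) + (-8)
= -6


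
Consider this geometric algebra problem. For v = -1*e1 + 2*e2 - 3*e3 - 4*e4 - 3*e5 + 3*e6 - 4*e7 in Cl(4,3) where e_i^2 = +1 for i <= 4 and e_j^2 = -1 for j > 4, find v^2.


v^2 = sum of c_i^2 * e_i^2
Positive signature terms (e_i^2 = +1): (-1)^2 + 2^2 + (-3)^2 + (-4)^2 = 30
Negative signature terms (e_j^2 = -1): (-3)^2 + 3^2 + (-4)^2 = 34
v^2 = 30 - 34 = -4


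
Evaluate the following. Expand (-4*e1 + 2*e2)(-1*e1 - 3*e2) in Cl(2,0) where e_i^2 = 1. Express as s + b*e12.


Expand: (-4*e1 + 2*e2)(-1*e1 - 3*e2)
= (-4)*(-1)*e1e1 + (-4)*(-3)*e1e2 + 2*(-1)*e2e1 + 2*(-3)*e2e2
Using e1^2 = e2^2 = 1, e2e1 = -e1e2:
Scalar part s = (-4)*(-1) + 2*(-3) = 4 + (-6) = -2
Bivector part b = (-4)*(-3) - 2*(-1) = 12 - (-2) = 14
uv = -2 + 14*e12


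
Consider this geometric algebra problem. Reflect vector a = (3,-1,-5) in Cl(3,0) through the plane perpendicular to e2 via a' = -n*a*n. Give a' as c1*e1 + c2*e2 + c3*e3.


Reflection formula: a' = -n*a*n, with n = e2 (unit vector, n^2 = 1).
For reflection through hyperplane perp to e2:
The component along e2 flips sign, others stay.
a = (3, -1, -5)
a' = (3, 1, -5)
a' = 3*e1 + 1*e2 - 5*e3


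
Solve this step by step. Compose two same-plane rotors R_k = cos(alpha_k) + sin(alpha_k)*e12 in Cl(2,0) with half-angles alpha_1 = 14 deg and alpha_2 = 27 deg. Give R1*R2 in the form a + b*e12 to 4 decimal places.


Same-plane rotors commute and their half-angles add:
R1*R2 = cos(a1 + a2) + sin(a1 + a2)*e12.
a1 + a2 = 14 + 27 = 41 deg
cos(41 deg) = 0.7547
sin(41 deg) = 0.6561
R1*R2 = 0.7547 + 0.6561*e12


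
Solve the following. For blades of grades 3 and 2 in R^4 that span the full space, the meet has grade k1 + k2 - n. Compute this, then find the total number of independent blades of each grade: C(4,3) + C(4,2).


Meet grade = grade(A) + grade(B) - n
= 3 + 2 - 4 = 1
C(4,3) = 4
C(4,2) = 6
dim_A + dim_B = 4 + 6 = 10


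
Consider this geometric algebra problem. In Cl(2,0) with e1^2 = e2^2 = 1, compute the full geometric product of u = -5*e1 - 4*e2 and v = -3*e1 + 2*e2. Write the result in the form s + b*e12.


Expand: (-5*e1 - 4*e2)(-3*e1 + 2*e2)
= (-5)*(-3)*e1e1 + (-5)*2*e1e2 + (-4)*(-3)*e2e1 + (-4)*2*e2e2
Using e1^2 = e2^2 = 1, e2e1 = -e1e2:
Scalar part s = (-5)*(-3) + (-4)*2 = 15 + (-8) = 7
Bivector part b = (-5)*2 - (-4)*(-3) = -10 - 12 = -22
uv = 7 - 22*e12


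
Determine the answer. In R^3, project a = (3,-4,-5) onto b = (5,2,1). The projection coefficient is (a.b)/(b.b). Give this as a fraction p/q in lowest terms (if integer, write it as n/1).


Projection coefficient = (a . b) / (b . b)
a . b = 3*5 + (-4)*2 + (-5)*1
= 15 + (-8) + (-5) = 2
b . b = 5^2 + 2^2 + 1^2
= 25 + 4 + 1 = 30
Coefficient = 2/30
In lowest terms: 1/15


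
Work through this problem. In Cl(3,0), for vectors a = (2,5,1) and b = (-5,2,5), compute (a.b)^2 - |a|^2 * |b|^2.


a . b = 2*(-5) + 5*2 + 1*5
= -10 + 10 + 5 = 5
|a|^2 = 2^2 + 5^2 + 1^2 = 30
|b|^2 = (-5)^2 + 2^2 + 5^2 = 54
(a.b)^2 = 5^2 = 25
|a|^2 * |b|^2 = 30 * 54 = 1620
Result = 25 - 1620 = -1595


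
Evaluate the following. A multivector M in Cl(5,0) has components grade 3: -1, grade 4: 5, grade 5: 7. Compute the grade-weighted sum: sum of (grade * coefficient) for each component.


Grade-weighted sum = sum of grade_k * coefficient_k
3*(-1) = -3
4*5 = 20
5*7 = 35
Total = -3 + 20 + 35 = 52


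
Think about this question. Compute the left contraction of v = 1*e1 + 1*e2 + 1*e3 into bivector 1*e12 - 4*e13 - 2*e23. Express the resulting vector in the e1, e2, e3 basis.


Left contraction v _| B = <vB>_1 (grade-1 part of the geometric product vB).
Using e1_|e12 = e2, e2_|e12 = -e1, e1_|e13 = e3, e3_|e13 = -e1, e2_|e23 = e3, e3_|e23 = -e2:
e1 coeff: -v2*b12 - v3*b13 = -(1)*(1) - (1)*(-4) = 3
e2 coeff: v1*b12 - v3*b23 = (1)*(1) - (1)*(-2) = 3
e3 coeff: v1*b13 + v2*b23 = (1)*(-4) + (1)*(-2) = -6
v _| B = 3*e1 + 3*e2 - 6*e3


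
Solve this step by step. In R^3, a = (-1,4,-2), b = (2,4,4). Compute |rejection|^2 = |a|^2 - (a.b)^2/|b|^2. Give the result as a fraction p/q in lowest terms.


|a|^2 = (-1)^2 + 4^2 + (-2)^2 = 21
|b|^2 = 2^2 + 4^2 + 4^2 = 36
a . b = (-1)*2 + 4*4 + (-2)*4 = 6
(a.b)^2 = 6^2 = 36
|rej|^2 = 21 - 36/36
= (756 - 36)/36
= 720/36
In lowest terms: 20/1


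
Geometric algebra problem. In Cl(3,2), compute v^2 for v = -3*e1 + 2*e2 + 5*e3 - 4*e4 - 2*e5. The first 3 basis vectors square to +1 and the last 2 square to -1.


v^2 = sum of c_i^2 * e_i^2
Positive signature terms (e_i^2 = +1): (-3)^2 + 2^2 + 5^2 = 38
Negative signature terms (e_j^2 = -1): (-4)^2 + (-2)^2 = 20
v^2 = 38 - 20 = 18


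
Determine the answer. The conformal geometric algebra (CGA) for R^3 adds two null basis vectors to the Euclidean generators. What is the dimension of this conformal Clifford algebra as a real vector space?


The conformal model of R^3 uses Cl(4,1): the 3 Euclidean generators plus two extra orthogonal generators e+ (e+^2 = +1) and e- (e-^2 = -1), from which the null vectors e0, einf are built.
Number of generators m = 3 + 2 = 5.
dim Cl(p,q) = 2^m = 2^5 = 32


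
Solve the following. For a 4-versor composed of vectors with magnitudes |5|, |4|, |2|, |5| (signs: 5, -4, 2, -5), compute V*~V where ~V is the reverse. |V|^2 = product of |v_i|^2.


Each vector v_i has |v_i|^2 = s_i^2
Squared scales: 5^2 = 25, (-4)^2 = 16, 2^2 = 4, (-5)^2 = 25
|V|^2 = 25 * 16 * 4 * 25
= 40000


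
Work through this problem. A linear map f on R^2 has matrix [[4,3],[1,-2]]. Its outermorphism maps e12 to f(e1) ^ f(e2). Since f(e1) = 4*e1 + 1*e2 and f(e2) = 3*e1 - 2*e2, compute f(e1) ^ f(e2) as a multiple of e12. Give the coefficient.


The outermorphism of a linear map f sends e1^e2 to f(e1)^f(e2).
f(e1) = 4*e1 + 1*e2
f(e2) = 3*e1 - 2*e2
f(e1) ^ f(e2) = (4*e1 + 1*e2) ^ (3*e1 - 2*e2)
= 4*(-2)*e12 + 1*3*e21
= (-8 - 3)*e12
= -11*e12
Coefficient = -11


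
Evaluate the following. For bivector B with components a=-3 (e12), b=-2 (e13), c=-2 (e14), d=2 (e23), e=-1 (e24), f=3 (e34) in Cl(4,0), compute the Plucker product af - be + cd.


Plucker relation: af - be + cd
a*f = (-3)*3 = -9
b*e = (-2)*(-1) = 2
c*d = (-2)*2 = -4
af - be + cd = -9 - 2 + (-4)
= -15


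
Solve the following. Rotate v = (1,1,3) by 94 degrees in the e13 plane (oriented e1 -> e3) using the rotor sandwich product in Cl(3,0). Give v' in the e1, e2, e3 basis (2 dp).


Rotor R = cos(47deg) - sin(47deg)*e13
Rotation angle theta = 2 * 47 = 94 degrees in the e13 plane (e1 -> e3).
The component perpendicular to the plane (e2) is invariant: v'_2 = v2 = 1.00
cos(94deg) = -0.0698, sin(94deg) = 0.9976
v'_1 = v1*cos(theta) - v3*sin(theta) = 1*(-0.0698) - 3*0.9976 = -3.06
v'_3 = v1*sin(theta) + v3*cos(theta) = 1*0.9976 + 3*(-0.0698) = 0.79
v' = -3.06*e1 + 1.00*e2 + 0.79*e3


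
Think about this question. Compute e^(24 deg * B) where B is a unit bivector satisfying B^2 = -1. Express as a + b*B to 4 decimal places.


For a unit bivector B with B^2 = -1, the exponential series gives
e^(theta*B) = cos(theta) + sin(theta)*B (the GA analogue of Euler's formula).
theta = 24 degrees = 0.418879 rad
cos(24 deg) = 0.9135
sin(24 deg) = 0.4067
exp(theta*B) = 0.9135 + 0.4067*B


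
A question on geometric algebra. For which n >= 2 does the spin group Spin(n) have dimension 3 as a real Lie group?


dim Spin(n) = dim so(n) = n(n-1)/2.
Solve n(n-1)/2 = 3, i.e. n^2 - n - 6 = 0.
Discriminant = 1 + 8*3 = 25
n = (1 + sqrt(25))/2 = (1 + 5)/2 = 3


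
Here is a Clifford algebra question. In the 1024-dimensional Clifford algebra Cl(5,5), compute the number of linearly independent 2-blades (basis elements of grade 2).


Number of grade-k basis blades in Cl(p,q) with n = p + q is C(n, k).
n = 5 + 5 = 10
C(10, 2) = 10! / (2! * 8!)
= 3628800 / (2 * 40320)
= 45


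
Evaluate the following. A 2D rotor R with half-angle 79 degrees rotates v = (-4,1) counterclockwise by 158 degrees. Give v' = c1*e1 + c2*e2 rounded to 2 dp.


Rotor R = cos(79deg) - sin(79deg)*e12
Rotation angle theta = 2 * 79 = 158 degrees
v' = R*v*~R rotates v by theta.
cos(158deg) = -0.9272, sin(158deg) = 0.3746
v'_1 = -4*cos(158deg) - 1*sin(158deg)
= -4*(-0.9272) - 1*0.3746
= 3.33
v'_2 = -4*sin(158deg) + 1*cos(158deg)
= -4*0.3746 + 1*(-0.9272)
= -2.43
v' = 3.33*e1 - 2.43*e2


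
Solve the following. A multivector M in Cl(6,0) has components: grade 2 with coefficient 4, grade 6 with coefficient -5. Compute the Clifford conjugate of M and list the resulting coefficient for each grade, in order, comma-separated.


Clifford conjugate sign for grade k: (-1)^(k(k+1)/2)
Grade 2: (-1)^(2*3/2) = (-1)^3 = -1, coeff 4 -> -4
Grade 6: (-1)^(6*7/2) = (-1)^21 = -1, coeff -5 -> 5
Conjugated coefficients: -4, 5


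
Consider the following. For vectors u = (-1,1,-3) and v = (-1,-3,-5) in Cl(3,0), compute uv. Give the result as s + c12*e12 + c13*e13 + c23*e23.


In Cl(3,0): e_i^2 = 1, e_ie_j = -e_je_i for i != j.
Scalar part = u . v = (-1)*(-1) + 1*(-3) + (-3)*(-5)
= 1 + (-3) + 15 = 13
e12 coeff = (-1)*(-3) - 1*(-1) = 3 - (-1) = 4
e13 coeff = (-1)*(-5) - (-3)*(-1) = 5 - 3 = 2
e23 coeff = 1*(-5) - (-3)*(-3) = -5 - 9 = -14
uv = 13 + 4*e12 + 2*e13 - 14*e23


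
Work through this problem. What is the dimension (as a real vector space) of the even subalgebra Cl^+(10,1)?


Even subalgebra dimension = 2^(n-1)
n = 10 + 1 = 11
2^(11 - 1) = 2^10 = 1024
Verification: sum of C(11,k) for even k = 1 + 55 + 330 + 462 + 165 + 11 = 1024
Result = 1024


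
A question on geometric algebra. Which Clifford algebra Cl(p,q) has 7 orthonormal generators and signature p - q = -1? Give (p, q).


We need p + q = 7 and p - q = -1.
Adding: 2p = 7 + (-1) = 6, so p = 3.
Then q = 7 - 3 = 4.
(p, q) = (3, 4)


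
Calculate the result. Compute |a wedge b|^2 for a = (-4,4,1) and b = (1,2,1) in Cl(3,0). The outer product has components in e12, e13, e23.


a wedge b = (a1*b2 - a2*b1)*e12 + (a1*b3 - a3*b1)*e13 + (a2*b3 - a3*b2)*e23
e12 coeff: (-4)*2 - 4*1 = -8 - 4 = -12
e13 coeff: (-4)*1 - 1*1 = -4 - 1 = -5
e23 coeff: 4*1 - 1*2 = 4 - 2 = 2
|a wedge b|^2 = (-12)^2 + (-5)^2 + 2^2
= 144 + 25 + 4
= 173


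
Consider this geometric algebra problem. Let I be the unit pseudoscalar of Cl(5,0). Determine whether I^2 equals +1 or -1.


The pseudoscalar I = e1...e_n (product of all n generators) of Cl(p,q) satisfies I^2 = (-1)^(q + n(n-1)/2).
p = 5, q = 0, n = p + q = 5
n(n-1)/2 = 5 * 4 / 2 = 10
Exponent = q + n(n-1)/2 = 0 + 10 = 10
I^2 = (-1)^10 = +1


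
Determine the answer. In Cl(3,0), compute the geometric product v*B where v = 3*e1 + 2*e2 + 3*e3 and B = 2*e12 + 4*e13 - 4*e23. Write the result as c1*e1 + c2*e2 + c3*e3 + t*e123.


vB has grade-1 (vector) and grade-3 (trivector) parts: vB = (v _| B) + (v ^ B).
Vector part <vB>_1:
  e1: -v2*b12 - v3*b13 = -(2)*(2) - (3)*(4) = -16
  e2: v1*b12 - v3*b23 = (3)*(2) - (3)*(-4) = 18
  e3: v1*b13 + v2*b23 = (3)*(4) + (2)*(-4) = 4
Trivector part <vB>_3:
  e123: v1*b23 - v2*b13 + v3*b12 = (3)*(-4) - (2)*(4) + (3)*(2) = -14
vB = -16*e1 + 18*e2 + 4*e3 - 14*e123


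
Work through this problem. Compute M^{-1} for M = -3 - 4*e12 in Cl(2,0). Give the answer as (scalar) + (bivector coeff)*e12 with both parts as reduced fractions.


M = -3 - 4*e12, where e12^2 = -1.
Since M commutes with its reverse ~M = a - b*e12, M * ~M = a^2 - b^2*e12^2 = a^2 + b^2.
So M^{-1} = ~M / (a^2 + b^2) = (a - b*e12)/(a^2 + b^2).
a^2 + b^2 = 9 + 16 = 25
Scalar part = -3/25 = -3/25
Bivector coeff = 4/25 = 4/25
M^{-1} = -3/25 + 4/25*e12


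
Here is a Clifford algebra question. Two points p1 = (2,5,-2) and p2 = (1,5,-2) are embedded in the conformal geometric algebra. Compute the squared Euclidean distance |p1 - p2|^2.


p1 - p2 = (1, 0, 0)
|p1 - p2|^2 = 1^2 + 0^2 + 0^2
= 1 + 0 + 0
= 1


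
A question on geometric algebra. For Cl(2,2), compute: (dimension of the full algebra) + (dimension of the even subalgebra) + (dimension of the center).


n = 2 + 2 = 4
Total dim = 2^4 = 16
Even subalgebra dim = 2^3 = 8
n is even, so center dim = 1
Sum = 16 + 8 + 1 = 25


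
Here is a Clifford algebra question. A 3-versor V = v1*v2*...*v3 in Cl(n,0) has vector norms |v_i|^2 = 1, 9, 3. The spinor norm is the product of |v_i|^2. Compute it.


Spinor norm N(V) = |v1|^2 * |v2|^2 * ... * |v3|^2
= 1 * 9 * 3
Running product: 1, 9, 27
N(V) = 27


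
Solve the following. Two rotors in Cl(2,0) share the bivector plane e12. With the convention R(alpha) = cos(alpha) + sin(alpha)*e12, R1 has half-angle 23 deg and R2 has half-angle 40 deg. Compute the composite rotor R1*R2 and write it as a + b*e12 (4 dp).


Same-plane rotors commute and their half-angles add:
R1*R2 = cos(a1 + a2) + sin(a1 + a2)*e12.
a1 + a2 = 23 + 40 = 63 deg
cos(63 deg) = 0.4540
sin(63 deg) = 0.8910
R1*R2 = 0.4540 + 0.8910*e12


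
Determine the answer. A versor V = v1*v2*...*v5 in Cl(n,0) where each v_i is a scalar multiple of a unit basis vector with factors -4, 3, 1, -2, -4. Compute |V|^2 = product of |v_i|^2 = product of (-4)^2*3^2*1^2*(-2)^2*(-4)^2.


Each vector v_i has |v_i|^2 = s_i^2
Squared scales: (-4)^2 = 16, 3^2 = 9, 1^2 = 1, (-2)^2 = 4, (-4)^2 = 16
|V|^2 = 16 * 9 * 1 * 4 * 16
= 9216


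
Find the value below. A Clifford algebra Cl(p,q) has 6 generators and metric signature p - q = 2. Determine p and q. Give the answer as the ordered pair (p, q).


We need p + q = 6 and p - q = 2.
Adding: 2p = 6 + 2 = 8, so p = 4.
Then q = 6 - 4 = 2.
(p, q) = (4, 2)


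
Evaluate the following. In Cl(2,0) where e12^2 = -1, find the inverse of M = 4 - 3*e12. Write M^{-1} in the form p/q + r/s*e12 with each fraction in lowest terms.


M = 4 - 3*e12, where e12^2 = -1.
Since M commutes with its reverse ~M = a - b*e12, M * ~M = a^2 - b^2*e12^2 = a^2 + b^2.
So M^{-1} = ~M / (a^2 + b^2) = (a - b*e12)/(a^2 + b^2).
a^2 + b^2 = 16 + 9 = 25
Scalar part = 4/25 = 4/25
Bivector coeff = 3/25 = 3/25
M^{-1} = 4/25 + 3/25*e12


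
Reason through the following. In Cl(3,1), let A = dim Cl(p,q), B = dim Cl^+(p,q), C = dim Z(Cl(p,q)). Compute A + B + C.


n = 3 + 1 = 4
Total dim = 2^4 = 16
Even subalgebra dim = 2^3 = 8
n is even, so center dim = 1
Sum = 16 + 8 + 1 = 25


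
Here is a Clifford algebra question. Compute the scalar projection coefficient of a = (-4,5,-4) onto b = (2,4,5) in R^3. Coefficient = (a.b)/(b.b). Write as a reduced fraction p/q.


Projection coefficient = (a . b) / (b . b)
a . b = (-4)*2 + 5*4 + (-4)*5
= -8 + 20 + (-20) = -8
b . b = 2^2 + 4^2 + 5^2
= 4 + 16 + 25 = 45
Coefficient = -8/45
In lowest terms: -8/45


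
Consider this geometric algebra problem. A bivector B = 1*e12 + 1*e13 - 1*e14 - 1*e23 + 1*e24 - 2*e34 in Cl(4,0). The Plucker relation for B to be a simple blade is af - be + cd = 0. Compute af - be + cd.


Plucker relation: af - be + cd
a*f = 1*(-2) = -2
b*e = 1*1 = 1
c*d = (-1)*(-1) = 1
af - be + cd = -2 - 1 + 1
= -2


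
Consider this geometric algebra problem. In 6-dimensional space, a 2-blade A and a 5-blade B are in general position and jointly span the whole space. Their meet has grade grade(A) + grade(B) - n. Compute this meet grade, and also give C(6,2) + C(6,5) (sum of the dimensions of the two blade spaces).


Meet grade = grade(A) + grade(B) - n
= 2 + 5 - 6 = 1
C(6,2) = 15
C(6,5) = 6
dim_A + dim_B = 15 + 6 = 21


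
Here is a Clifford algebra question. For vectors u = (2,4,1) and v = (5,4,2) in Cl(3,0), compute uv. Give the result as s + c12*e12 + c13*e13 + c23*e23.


In Cl(3,0): e_i^2 = 1, e_ie_j = -e_je_i for i != j.
Scalar part = u . v = 2*5 + 4*4 + 1*2
= 10 + 16 + 2 = 28
e12 coeff = 2*4 - 4*5 = 8 - 20 = -12
e13 coeff = 2*2 - 1*5 = 4 - 5 = -1
e23 coeff = 4*2 - 1*4 = 8 - 4 = 4
uv = 28 - 12*e12 - 1*e13 + 4*e23


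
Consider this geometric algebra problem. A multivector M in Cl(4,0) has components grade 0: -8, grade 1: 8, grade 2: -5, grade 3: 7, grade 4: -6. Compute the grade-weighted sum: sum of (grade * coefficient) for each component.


Grade-weighted sum = sum of grade_k * coefficient_k
0*(-8) = 0
1*8 = 8
2*(-5) = -10
3*7 = 21
4*(-6) = -24
Total = 0 + 8 + (-10) + 21 + (-24) = -5


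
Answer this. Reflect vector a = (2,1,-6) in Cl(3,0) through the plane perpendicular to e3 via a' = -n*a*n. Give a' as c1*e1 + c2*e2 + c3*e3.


Reflection formula: a' = -n*a*n, with n = e3 (unit vector, n^2 = 1).
For reflection through hyperplane perp to e3:
The component along e3 flips sign, others stay.
a = (2, 1, -6)
a' = (2, 1, 6)
a' = 2*e1 + 1*e2 + 6*e3


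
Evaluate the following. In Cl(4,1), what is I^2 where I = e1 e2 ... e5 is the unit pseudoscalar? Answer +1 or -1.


The pseudoscalar I = e1...e_n (product of all n generators) of Cl(p,q) satisfies I^2 = (-1)^(q + n(n-1)/2).
p = 4, q = 1, n = p + q = 5
n(n-1)/2 = 5 * 4 / 2 = 10
Exponent = q + n(n-1)/2 = 1 + 10 = 11
I^2 = (-1)^11 = -1


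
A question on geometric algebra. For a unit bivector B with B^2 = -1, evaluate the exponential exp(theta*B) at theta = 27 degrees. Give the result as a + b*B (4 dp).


For a unit bivector B with B^2 = -1, the exponential series gives
e^(theta*B) = cos(theta) + sin(theta)*B (the GA analogue of Euler's formula).
theta = 27 degrees = 0.471239 rad
cos(27 deg) = 0.8910
sin(27 deg) = 0.4540
exp(theta*B) = 0.8910 + 0.4540*B


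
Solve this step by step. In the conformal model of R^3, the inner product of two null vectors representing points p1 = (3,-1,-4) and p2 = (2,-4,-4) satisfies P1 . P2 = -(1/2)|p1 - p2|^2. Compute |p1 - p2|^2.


p1 - p2 = (1, 3, 0)
|p1 - p2|^2 = 1^2 + 3^2 + 0^2
= 1 + 9 + 0
= 10


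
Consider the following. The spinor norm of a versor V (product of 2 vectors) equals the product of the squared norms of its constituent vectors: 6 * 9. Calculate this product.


Spinor norm N(V) = |v1|^2 * |v2|^2 * ... * |v2|^2
= 6 * 9
Running product: 6, 54
N(V) = 54


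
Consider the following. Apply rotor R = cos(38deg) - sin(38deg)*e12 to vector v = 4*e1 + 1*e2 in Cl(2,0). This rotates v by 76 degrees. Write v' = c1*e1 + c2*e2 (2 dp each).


Rotor R = cos(38deg) - sin(38deg)*e12
Rotation angle theta = 2 * 38 = 76 degrees
v' = R*v*~R rotates v by theta.
cos(76deg) = 0.2419, sin(76deg) = 0.9703
v'_1 = 4*cos(76deg) - 1*sin(76deg)
= 4*0.2419 - 1*0.9703
= 0.00
v'_2 = 4*sin(76deg) + 1*cos(76deg)
= 4*0.9703 + 1*0.2419
= 4.12
v' = 0.00*e1 + 4.12*e2


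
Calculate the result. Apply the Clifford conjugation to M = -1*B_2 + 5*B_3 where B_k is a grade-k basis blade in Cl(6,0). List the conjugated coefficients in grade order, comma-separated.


Clifford conjugate sign for grade k: (-1)^(k(k+1)/2)
Grade 2: (-1)^(2*3/2) = (-1)^3 = -1, coeff -1 -> 1
Grade 3: (-1)^(3*4/2) = (-1)^6 = 1, coeff 5 -> 5
Conjugated coefficients: 1, 5


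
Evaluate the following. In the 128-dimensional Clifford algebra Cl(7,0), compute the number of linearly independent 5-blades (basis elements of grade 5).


Number of grade-k basis blades in Cl(p,q) with n = p + q is C(n, k).
n = 7 + 0 = 7
C(7, 5) = 7! / (5! * 2!)
= 5040 / (120 * 2)
= 21


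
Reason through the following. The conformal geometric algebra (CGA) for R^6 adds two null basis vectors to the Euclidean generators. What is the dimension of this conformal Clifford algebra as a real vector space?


The conformal model of R^6 uses Cl(7,1): the 6 Euclidean generators plus two extra orthogonal generators e+ (e+^2 = +1) and e- (e-^2 = -1), from which the null vectors e0, einf are built.
Number of generators m = 6 + 2 = 8.
dim Cl(p,q) = 2^m = 2^8 = 256


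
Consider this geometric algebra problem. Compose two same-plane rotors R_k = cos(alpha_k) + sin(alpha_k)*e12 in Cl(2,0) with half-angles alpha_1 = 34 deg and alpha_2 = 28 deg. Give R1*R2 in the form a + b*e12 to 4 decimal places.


Same-plane rotors commute and their half-angles add:
R1*R2 = cos(a1 + a2) + sin(a1 + a2)*e12.
a1 + a2 = 34 + 28 = 62 deg
cos(62 deg) = 0.4695
sin(62 deg) = 0.8829
R1*R2 = 0.4695 + 0.8829*e12


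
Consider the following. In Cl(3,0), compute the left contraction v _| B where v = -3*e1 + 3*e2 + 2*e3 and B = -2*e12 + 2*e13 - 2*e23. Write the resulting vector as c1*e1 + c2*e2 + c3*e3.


Left contraction v _| B = <vB>_1 (grade-1 part of the geometric product vB).
Using e1_|e12 = e2, e2_|e12 = -e1, e1_|e13 = e3, e3_|e13 = -e1, e2_|e23 = e3, e3_|e23 = -e2:
e1 coeff: -v2*b12 - v3*b13 = -(3)*(-2) - (2)*(2) = 2
e2 coeff: v1*b12 - v3*b23 = (-3)*(-2) - (2)*(-2) = 10
e3 coeff: v1*b13 + v2*b23 = (-3)*(2) + (3)*(-2) = -12
v _| B = 2*e1 + 10*e2 - 12*e3


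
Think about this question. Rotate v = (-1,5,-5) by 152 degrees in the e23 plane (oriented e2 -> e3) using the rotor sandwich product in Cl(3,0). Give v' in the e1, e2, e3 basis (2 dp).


Rotor R = cos(76deg) - sin(76deg)*e23
Rotation angle theta = 2 * 76 = 152 degrees in the e23 plane (e2 -> e3).
The component perpendicular to the plane (e1) is invariant: v'_1 = v1 = -1.00
cos(152deg) = -0.8829, sin(152deg) = 0.4695
v'_2 = v2*cos(theta) - v3*sin(theta) = 5*(-0.8829) - (-5)*0.4695 = -2.07
v'_3 = v2*sin(theta) + v3*cos(theta) = 5*0.4695 + (-5)*(-0.8829) = 6.76
v' = -1.00*e1 - 2.07*e2 + 6.76*e3


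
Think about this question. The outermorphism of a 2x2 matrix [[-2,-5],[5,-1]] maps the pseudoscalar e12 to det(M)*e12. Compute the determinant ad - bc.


The outermorphism of a linear map f sends e1^e2 to f(e1)^f(e2).
f(e1) = -2*e1 + 5*e2
f(e2) = -5*e1 - 1*e2
f(e1) ^ f(e2) = (-2*e1 + 5*e2) ^ (-5*e1 - 1*e2)
= (-2)*(-1)*e12 + 5*(-5)*e21
= (2 - (-25))*e12
= 27*e12
Coefficient = 27


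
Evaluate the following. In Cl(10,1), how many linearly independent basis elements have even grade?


Even subalgebra dimension = 2^(n-1)
n = 10 + 1 = 11
2^(11 - 1) = 2^10 = 1024
Verification: sum of C(11,k) for even k = 1 + 55 + 330 + 462 + 165 + 11 = 1024
Result = 1024


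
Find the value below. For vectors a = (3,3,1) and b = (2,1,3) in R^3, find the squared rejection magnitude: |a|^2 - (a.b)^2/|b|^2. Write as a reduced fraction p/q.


|a|^2 = 3^2 + 3^2 + 1^2 = 19
|b|^2 = 2^2 + 1^2 + 3^2 = 14
a . b = 3*2 + 3*1 + 1*3 = 12
(a.b)^2 = 12^2 = 144
|rej|^2 = 19 - 144/14
= (266 - 144)/14
= 122/14
In lowest terms: 61/7


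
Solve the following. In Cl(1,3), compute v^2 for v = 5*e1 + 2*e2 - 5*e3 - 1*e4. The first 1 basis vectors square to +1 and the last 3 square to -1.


v^2 = sum of c_i^2 * e_i^2
Positive signature terms (e_i^2 = +1): 5^2 = 25
Negative signature terms (e_j^2 = -1): 2^2 + (-5)^2 + (-1)^2 = 30
v^2 = 25 - 30 = -5


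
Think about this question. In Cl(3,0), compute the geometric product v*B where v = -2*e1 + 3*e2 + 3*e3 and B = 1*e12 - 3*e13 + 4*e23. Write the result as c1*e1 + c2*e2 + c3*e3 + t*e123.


vB has grade-1 (vector) and grade-3 (trivector) parts: vB = (v _| B) + (v ^ B).
Vector part <vB>_1:
  e1: -v2*b12 - v3*b13 = -(3)*(1) - (3)*(-3) = 6
  e2: v1*b12 - v3*b23 = (-2)*(1) - (3)*(4) = -14
  e3: v1*b13 + v2*b23 = (-2)*(-3) + (3)*(4) = 18
Trivector part <vB>_3:
  e123: v1*b23 - v2*b13 + v3*b12 = (-2)*(4) - (3)*(-3) + (3)*(1) = 4
vB = 6*e1 - 14*e2 + 18*e3 + 4*e123


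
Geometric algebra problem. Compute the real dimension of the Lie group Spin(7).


Spin(n) double-covers SO(n); both have Lie algebra so(n) of dimension n(n-1)/2.
n = 7
n(n-1) = 7 * 6 = 42
dim Spin(7) = 42/2 = 21


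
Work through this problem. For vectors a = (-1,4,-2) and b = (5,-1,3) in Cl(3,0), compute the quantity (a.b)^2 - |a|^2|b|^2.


a . b = (-1)*5 + 4*(-1) + (-2)*3
= -5 + (-4) + (-6) = -15
|a|^2 = (-1)^2 + 4^2 + (-2)^2 = 21
|b|^2 = 5^2 + (-1)^2 + 3^2 = 35
(a.b)^2 = (-15)^2 = 225
|a|^2 * |b|^2 = 21 * 35 = 735
Result = 225 - 735 = -510


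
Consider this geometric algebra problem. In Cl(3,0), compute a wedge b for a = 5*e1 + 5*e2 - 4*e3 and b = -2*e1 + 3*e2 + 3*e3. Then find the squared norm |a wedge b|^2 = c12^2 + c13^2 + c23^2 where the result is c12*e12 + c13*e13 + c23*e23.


a wedge b = (a1*b2 - a2*b1)*e12 + (a1*b3 - a3*b1)*e13 + (a2*b3 - a3*b2)*e23
e12 coeff: 5*3 - 5*(-2) = 15 - (-10) = 25
e13 coeff: 5*3 - (-4)*(-2) = 15 - 8 = 7
e23 coeff: 5*3 - (-4)*3 = 15 - (-12) = 27
|a wedge b|^2 = 25^2 + 7^2 + 27^2
= 625 + 49 + 729
= 1403


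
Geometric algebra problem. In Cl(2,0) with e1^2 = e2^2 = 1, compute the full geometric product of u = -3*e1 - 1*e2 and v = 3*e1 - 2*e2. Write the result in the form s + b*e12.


Expand: (-3*e1 - 1*e2)(3*e1 - 2*e2)
= (-3)*3*e1e1 + (-3)*(-2)*e1e2 + (-1)*3*e2e1 + (-1)*(-2)*e2e2
Using e1^2 = e2^2 = 1, e2e1 = -e1e2:
Scalar part s = (-3)*3 + (-1)*(-2) = -9 + 2 = -7
Bivector part b = (-3)*(-2) - (-1)*3 = 6 - (-3) = 9
uv = -7 + 9*e12


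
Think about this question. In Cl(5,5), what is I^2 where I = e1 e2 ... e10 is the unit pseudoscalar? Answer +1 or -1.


The pseudoscalar I = e1...e_n (product of all n generators) of Cl(p,q) satisfies I^2 = (-1)^(q + n(n-1)/2).
p = 5, q = 5, n = p + q = 10
n(n-1)/2 = 10 * 9 / 2 = 45
Exponent = q + n(n-1)/2 = 5 + 45 = 50
I^2 = (-1)^50 = +1


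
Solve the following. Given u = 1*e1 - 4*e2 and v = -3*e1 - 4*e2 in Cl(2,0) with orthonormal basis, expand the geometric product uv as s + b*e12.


Expand: (1*e1 - 4*e2)(-3*e1 - 4*e2)
= 1*(-3)*e1e1 + 1*(-4)*e1e2 + (-4)*(-3)*e2e1 + (-4)*(-4)*e2e2
Using e1^2 = e2^2 = 1, e2e1 = -e1e2:
Scalar part s = 1*(-3) + (-4)*(-4) = -3 + 16 = 13
Bivector part b = 1*(-4) - (-4)*(-3) = -4 - 12 = -16
uv = 13 - 16*e12


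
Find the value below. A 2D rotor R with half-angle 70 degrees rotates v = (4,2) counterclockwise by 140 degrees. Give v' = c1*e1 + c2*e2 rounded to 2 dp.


Rotor R = cos(70deg) - sin(70deg)*e12
Rotation angle theta = 2 * 70 = 140 degrees
v' = R*v*~R rotates v by theta.
cos(140deg) = -0.7660, sin(140deg) = 0.6428
v'_1 = 4*cos(140deg) - 2*sin(140deg)
= 4*(-0.7660) - 2*0.6428
= -4.35
v'_2 = 4*sin(140deg) + 2*cos(140deg)
= 4*0.6428 + 2*(-0.7660)
= 1.04
v' = -4.35*e1 + 1.04*e2


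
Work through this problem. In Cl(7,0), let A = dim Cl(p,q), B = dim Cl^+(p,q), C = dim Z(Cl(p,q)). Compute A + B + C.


n = 7 + 0 = 7
Total dim = 2^7 = 128
Even subalgebra dim = 2^6 = 64
n is odd, so center dim = 2
Sum = 128 + 64 + 2 = 194


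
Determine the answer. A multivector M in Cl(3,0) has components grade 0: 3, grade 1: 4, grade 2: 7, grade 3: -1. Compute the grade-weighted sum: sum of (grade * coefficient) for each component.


Grade-weighted sum = sum of grade_k * coefficient_k
0*3 = 0
1*4 = 4
2*7 = 14
3*(-1) = -3
Total = 0 + 4 + 14 + (-3) = 15


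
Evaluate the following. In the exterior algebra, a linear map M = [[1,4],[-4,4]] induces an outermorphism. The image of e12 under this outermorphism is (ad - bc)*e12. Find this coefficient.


The outermorphism of a linear map f sends e1^e2 to f(e1)^f(e2).
f(e1) = 1*e1 - 4*e2
f(e2) = 4*e1 + 4*e2
f(e1) ^ f(e2) = (1*e1 - 4*e2) ^ (4*e1 + 4*e2)
= 1*4*e12 + (-4)*4*e21
= (4 - (-16))*e12
= 20*e12
Coefficient = 20


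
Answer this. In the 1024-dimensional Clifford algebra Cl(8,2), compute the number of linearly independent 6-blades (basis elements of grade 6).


Number of grade-k basis blades in Cl(p,q) with n = p + q is C(n, k).
n = 8 + 2 = 10
C(10, 6) = 10! / (6! * 4!)
= 3628800 / (720 * 24)
= 210


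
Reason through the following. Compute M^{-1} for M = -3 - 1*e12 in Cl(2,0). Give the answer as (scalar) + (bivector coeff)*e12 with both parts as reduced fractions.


M = -3 - 1*e12, where e12^2 = -1.
Since M commutes with its reverse ~M = a - b*e12, M * ~M = a^2 - b^2*e12^2 = a^2 + b^2.
So M^{-1} = ~M / (a^2 + b^2) = (a - b*e12)/(a^2 + b^2).
a^2 + b^2 = 9 + 1 = 10
Scalar part = -3/10 = -3/10
Bivector coeff = 1/10 = 1/10
M^{-1} = -3/10 + 1/10*e12


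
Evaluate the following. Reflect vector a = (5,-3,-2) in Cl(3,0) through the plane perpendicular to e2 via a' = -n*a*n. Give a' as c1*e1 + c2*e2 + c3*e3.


Reflection formula: a' = -n*a*n, with n = e2 (unit vector, n^2 = 1).
For reflection through hyperplane perp to e2:
The component along e2 flips sign, others stay.
a = (5, -3, -2)
a' = (5, 3, -2)
a' = 5*e1 + 3*e2 - 2*e3
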